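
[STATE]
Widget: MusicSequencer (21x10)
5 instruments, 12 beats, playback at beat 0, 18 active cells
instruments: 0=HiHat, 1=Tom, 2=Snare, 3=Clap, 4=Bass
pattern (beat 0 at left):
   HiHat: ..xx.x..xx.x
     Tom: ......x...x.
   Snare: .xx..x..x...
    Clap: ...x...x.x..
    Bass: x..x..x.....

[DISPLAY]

      ▼12345678901   
 HiHat··██·█··██·█   
   Tom······█···█·   
 Snare·██··█··█···   
  Clap···█···█·█··   
  Bass█··█··█·····   
                     
                     
                     
                     


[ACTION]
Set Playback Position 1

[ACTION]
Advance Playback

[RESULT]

      01▼345678901   
 HiHat··██·█··██·█   
   Tom······█···█·   
 Snare·██··█··█···   
  Clap···█···█·█··   
  Bass█··█··█·····   
                     
                     
                     
                     


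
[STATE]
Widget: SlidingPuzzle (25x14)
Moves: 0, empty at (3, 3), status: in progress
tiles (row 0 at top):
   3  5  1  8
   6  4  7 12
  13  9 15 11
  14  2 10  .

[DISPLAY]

┌────┬────┬────┬────┐    
│  3 │  5 │  1 │  8 │    
├────┼────┼────┼────┤    
│  6 │  4 │  7 │ 12 │    
├────┼────┼────┼────┤    
│ 13 │  9 │ 15 │ 11 │    
├────┼────┼────┼────┤    
│ 14 │  2 │ 10 │    │    
└────┴────┴────┴────┘    
Moves: 0                 
                         
                         
                         
                         


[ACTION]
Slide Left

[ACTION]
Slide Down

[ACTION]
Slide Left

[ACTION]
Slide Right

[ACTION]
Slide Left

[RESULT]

┌────┬────┬────┬────┐    
│  3 │  5 │  1 │  8 │    
├────┼────┼────┼────┤    
│  6 │  4 │  7 │ 12 │    
├────┼────┼────┼────┤    
│ 13 │  9 │ 15 │    │    
├────┼────┼────┼────┤    
│ 14 │  2 │ 10 │ 11 │    
└────┴────┴────┴────┘    
Moves: 3                 
                         
                         
                         
                         


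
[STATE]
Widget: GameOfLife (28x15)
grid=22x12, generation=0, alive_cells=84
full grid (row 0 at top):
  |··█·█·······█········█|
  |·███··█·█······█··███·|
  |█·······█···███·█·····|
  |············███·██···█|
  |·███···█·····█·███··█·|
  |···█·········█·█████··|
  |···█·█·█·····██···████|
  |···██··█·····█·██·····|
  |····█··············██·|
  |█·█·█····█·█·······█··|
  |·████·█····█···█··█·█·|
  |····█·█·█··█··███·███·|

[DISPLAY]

Gen: 0                      
··█·█·······█········█      
·███··█·█······█··███·      
█·······█···███·█·····      
············███·██···█      
·███···█·····█·███··█·      
···█·········█·█████··      
···█·█·█·····██···████      
···██··█·····█·██·····      
····█··············██·      
█·█·█····█·█·······█··      
·████·█····█···█··█·█·      
····█·█·█··█··███·███·      
                            
                            


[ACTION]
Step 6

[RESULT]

Gen: 6                      
·██···················      
█··█··················      
·██················██·      
··················█··█      
··················█··█      
·····················█      
···██·██·············█      
··█·█··█····████····█·      
·█·█████····██··█···█·      
·█··█·█····█········█·      
█····██···············      
·█████·······██·█·····      
                            
                            


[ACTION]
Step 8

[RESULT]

Gen: 14                     
·██···················      
█··█··················      
·██···················      
······················      
·············█······██      
······██····█····█····      
·····█··█··███··█████·      
······██···██·█····█··      
···········█·····█·█·█      
············█···█████·      
·██··········███······      
·██···················      
                            
                            


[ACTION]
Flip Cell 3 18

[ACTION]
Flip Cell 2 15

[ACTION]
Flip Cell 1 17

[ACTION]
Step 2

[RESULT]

Gen: 16                     
·██···················      
█··█··················      
·██···················      
······················      
······················      
······██········███·█·      
·····█··█······█··█·█·      
······██·······█··█···      
···········█·█····█···      
···················██·      
·██·········█······██·      
·██··········██·███···      
                            
                            


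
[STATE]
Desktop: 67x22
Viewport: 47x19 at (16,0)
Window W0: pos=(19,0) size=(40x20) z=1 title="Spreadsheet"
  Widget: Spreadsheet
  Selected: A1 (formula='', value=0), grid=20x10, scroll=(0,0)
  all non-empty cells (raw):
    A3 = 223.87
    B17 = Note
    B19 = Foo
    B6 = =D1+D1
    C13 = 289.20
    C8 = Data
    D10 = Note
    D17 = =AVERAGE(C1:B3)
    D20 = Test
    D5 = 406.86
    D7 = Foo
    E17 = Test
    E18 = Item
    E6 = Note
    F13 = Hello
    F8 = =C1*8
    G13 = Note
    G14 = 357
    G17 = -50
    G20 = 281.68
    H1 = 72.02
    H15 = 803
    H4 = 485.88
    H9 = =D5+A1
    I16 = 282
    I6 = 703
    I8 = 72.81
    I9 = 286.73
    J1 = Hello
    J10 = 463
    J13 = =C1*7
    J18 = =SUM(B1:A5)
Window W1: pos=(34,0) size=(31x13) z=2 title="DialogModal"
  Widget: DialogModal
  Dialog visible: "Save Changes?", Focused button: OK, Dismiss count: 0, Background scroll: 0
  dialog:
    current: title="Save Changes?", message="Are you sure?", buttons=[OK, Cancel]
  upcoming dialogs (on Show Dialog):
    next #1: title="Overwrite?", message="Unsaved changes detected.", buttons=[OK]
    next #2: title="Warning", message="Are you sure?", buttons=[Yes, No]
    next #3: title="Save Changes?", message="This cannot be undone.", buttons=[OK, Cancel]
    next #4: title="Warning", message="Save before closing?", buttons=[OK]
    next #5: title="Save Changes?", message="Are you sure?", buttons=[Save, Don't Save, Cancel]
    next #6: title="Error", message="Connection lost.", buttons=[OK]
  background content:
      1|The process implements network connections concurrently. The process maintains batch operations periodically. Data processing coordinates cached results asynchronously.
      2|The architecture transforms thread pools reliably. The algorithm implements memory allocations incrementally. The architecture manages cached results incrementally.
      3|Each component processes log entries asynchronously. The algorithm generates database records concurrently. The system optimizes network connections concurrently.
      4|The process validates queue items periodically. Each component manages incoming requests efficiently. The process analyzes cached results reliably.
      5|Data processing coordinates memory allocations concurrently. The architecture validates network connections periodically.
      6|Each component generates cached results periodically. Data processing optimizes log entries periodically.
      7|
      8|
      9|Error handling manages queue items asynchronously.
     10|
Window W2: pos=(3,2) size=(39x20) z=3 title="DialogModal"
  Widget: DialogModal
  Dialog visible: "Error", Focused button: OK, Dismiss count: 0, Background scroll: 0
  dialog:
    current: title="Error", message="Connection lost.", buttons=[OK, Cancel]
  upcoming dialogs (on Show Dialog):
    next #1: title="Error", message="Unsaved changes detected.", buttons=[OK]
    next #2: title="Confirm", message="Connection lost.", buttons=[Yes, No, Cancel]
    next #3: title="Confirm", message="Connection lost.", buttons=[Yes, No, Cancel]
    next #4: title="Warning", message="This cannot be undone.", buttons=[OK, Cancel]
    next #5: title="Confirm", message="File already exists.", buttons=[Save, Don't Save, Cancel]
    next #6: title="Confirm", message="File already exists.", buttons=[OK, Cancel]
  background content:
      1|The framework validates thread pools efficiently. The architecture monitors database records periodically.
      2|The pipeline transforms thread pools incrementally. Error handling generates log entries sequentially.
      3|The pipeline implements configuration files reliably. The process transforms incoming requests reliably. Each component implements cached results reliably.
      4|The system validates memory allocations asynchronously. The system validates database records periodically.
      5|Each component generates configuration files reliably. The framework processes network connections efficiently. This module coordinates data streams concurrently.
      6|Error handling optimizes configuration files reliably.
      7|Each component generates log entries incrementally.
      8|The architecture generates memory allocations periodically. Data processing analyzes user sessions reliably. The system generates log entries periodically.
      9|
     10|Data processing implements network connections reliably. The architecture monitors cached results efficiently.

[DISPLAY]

   ┏━━━━━━━━━━━━━━┏━━━━━━━━━━━━━━━━━━━━━━━━━━━━
   ┃ Spreadsheet  ┃ DialogModal                
━━━━━━━━━━━━━━━━━━━━━━━━━┓─────────────────────
                         ┃cess implements netwo
─────────────────────────┨hitecture transforms 
k validates thread pools ┃───────────────┐s log
 transforms thread pools ┃ Save Changes? │ueue 
 implements configuration┃ Are you sure? │ates 
alidates memory allocatio┃ [OK]  Cancel  │s cac
nt generates configuratio┃───────────────┘     
───────────────┐figuratio┃                     
   Error       │ entries ┃andling manages queue
nnection lost. │emory all┃━━━━━━━━━━━━━━━━━━━━━
OK]  Cancel    │         ┃ta           0  ┃    
───────────────┘etwork co┃     0       0  ┃    
                         ┃     0Note      ┃    
                         ┃     0       0  ┃    
                         ┃     0       0  ┃    
                         ┃289.20       0  ┃    


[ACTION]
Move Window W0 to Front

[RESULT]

   ┏━━━━━━━━━━━━━━━━━━━━━━━━━━━━━━━━━━━━━━┓━━━━
   ┃ Spreadsheet                          ┃    
━━━┠──────────────────────────────────────┨────
   ┃A1:                                   ┃etwo
───┃       A       B       C       D      ┃rms 
k v┃--------------------------------------┃ log
 tr┃  1      [0]       0       0       0  ┃eue 
 im┃  2        0       0       0       0  ┃tes 
ali┃  3   223.87       0       0       0  ┃ cac
nt ┃  4        0       0       0       0  ┃    
───┃  5        0       0       0  406.86  ┃    
   ┃  6        0       0       0       0No┃ueue
nne┃  7        0       0       0Foo       ┃━━━━
OK]┃  8        0       0Data           0  ┃    
───┃  9        0       0       0       0  ┃    
   ┃ 10        0       0       0Note      ┃    
   ┃ 11        0       0       0       0  ┃    
   ┃ 12        0       0       0       0  ┃    
   ┃ 13        0       0  289.20       0  ┃    


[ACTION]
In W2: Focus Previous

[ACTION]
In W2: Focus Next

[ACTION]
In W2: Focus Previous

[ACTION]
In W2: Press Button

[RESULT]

   ┏━━━━━━━━━━━━━━━━━━━━━━━━━━━━━━━━━━━━━━┓━━━━
   ┃ Spreadsheet                          ┃    
━━━┠──────────────────────────────────────┨────
   ┃A1:                                   ┃etwo
───┃       A       B       C       D      ┃rms 
k v┃--------------------------------------┃ log
 tr┃  1      [0]       0       0       0  ┃eue 
 im┃  2        0       0       0       0  ┃tes 
ali┃  3   223.87       0       0       0  ┃ cac
nt ┃  4        0       0       0       0  ┃    
ng ┃  5        0       0       0  406.86  ┃    
nt ┃  6        0       0       0       0No┃ueue
tur┃  7        0       0       0Foo       ┃━━━━
   ┃  8        0       0Data           0  ┃    
ing┃  9        0       0       0       0  ┃    
   ┃ 10        0       0       0Note      ┃    
   ┃ 11        0       0       0       0  ┃    
   ┃ 12        0       0       0       0  ┃    
   ┃ 13        0       0  289.20       0  ┃    


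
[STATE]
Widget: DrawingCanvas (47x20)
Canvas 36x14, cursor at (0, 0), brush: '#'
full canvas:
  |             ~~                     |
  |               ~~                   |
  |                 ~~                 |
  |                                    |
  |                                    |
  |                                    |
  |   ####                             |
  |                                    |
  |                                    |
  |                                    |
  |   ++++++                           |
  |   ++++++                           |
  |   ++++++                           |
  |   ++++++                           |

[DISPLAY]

+            ~~                                
               ~~                              
                 ~~                            
                                               
                                               
                                               
   ####                                        
                                               
                                               
                                               
   ++++++                                      
   ++++++                                      
   ++++++                                      
   ++++++                                      
                                               
                                               
                                               
                                               
                                               
                                               


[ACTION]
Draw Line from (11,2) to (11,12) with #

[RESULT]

+            ~~                                
               ~~                              
                 ~~                            
                                               
                                               
                                               
   ####                                        
                                               
                                               
                                               
   ++++++                                      
  ###########                                  
   ++++++                                      
   ++++++                                      
                                               
                                               
                                               
                                               
                                               
                                               


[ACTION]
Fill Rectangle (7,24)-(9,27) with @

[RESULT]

+            ~~                                
               ~~                              
                 ~~                            
                                               
                                               
                                               
   ####                                        
                        @@@@                   
                        @@@@                   
                        @@@@                   
   ++++++                                      
  ###########                                  
   ++++++                                      
   ++++++                                      
                                               
                                               
                                               
                                               
                                               
                                               


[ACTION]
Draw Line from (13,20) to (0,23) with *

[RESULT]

+            ~~        *                       
               ~~      *                       
                 ~~    *                       
                      *                        
                      *                        
                      *                        
   ####               *                        
                     *  @@@@                   
                     *  @@@@                   
                     *  @@@@                   
   ++++++            *                         
  ###########       *                          
   ++++++           *                          
   ++++++           *                          
                                               
                                               
                                               
                                               
                                               
                                               


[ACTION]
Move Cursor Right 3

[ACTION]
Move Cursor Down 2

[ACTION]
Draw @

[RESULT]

             ~~        *                       
               ~~      *                       
   @             ~~    *                       
                      *                        
                      *                        
                      *                        
   ####               *                        
                     *  @@@@                   
                     *  @@@@                   
                     *  @@@@                   
   ++++++            *                         
  ###########       *                          
   ++++++           *                          
   ++++++           *                          
                                               
                                               
                                               
                                               
                                               
                                               


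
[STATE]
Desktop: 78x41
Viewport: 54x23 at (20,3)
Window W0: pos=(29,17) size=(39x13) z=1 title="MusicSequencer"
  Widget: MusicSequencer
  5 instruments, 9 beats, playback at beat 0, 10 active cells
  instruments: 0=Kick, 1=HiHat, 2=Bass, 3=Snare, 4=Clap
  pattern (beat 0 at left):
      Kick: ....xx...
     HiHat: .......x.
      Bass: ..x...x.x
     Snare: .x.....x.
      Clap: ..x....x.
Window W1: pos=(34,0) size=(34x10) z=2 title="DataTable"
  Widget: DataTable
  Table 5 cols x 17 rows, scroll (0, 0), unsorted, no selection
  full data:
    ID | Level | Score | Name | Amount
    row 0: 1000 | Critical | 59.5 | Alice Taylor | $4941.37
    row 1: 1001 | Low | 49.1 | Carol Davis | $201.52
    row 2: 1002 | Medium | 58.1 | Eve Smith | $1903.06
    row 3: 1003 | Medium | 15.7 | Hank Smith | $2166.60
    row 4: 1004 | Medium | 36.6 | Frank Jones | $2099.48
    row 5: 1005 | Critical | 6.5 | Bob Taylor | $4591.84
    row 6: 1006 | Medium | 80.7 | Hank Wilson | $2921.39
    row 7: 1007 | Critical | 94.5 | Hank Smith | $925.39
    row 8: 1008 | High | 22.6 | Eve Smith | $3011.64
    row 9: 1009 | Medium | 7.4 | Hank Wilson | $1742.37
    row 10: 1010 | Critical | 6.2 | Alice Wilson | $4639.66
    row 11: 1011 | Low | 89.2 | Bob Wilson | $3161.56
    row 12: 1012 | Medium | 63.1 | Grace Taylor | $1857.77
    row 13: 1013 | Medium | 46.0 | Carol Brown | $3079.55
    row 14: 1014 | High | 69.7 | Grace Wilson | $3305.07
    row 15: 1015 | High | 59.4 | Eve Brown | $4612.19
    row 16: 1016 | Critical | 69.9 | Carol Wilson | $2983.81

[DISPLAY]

              ┃ID  │Level   │Score│Name        ┃      
              ┃────┼────────┼─────┼────────────┃      
              ┃1000│Critical│59.5 │Alice Taylor┃      
              ┃1001│Low     │49.1 │Carol Davis ┃      
              ┃1002│Medium  │58.1 │Eve Smith   ┃      
              ┃1003│Medium  │15.7 │Hank Smith  ┃      
              ┗━━━━━━━━━━━━━━━━━━━━━━━━━━━━━━━━┛      
                                                      
                                                      
                                                      
                                                      
                                                      
                                                      
                                                      
         ┏━━━━━━━━━━━━━━━━━━━━━━━━━━━━━━━━━━━━━┓      
         ┃ MusicSequencer                      ┃      
         ┠─────────────────────────────────────┨      
         ┃      ▼12345678                      ┃      
         ┃  Kick····██···                      ┃      
         ┃ HiHat·······█·                      ┃      
         ┃  Bass··█···█·█                      ┃      
         ┃ Snare·█·····█·                      ┃      
         ┃  Clap··█····█·                      ┃      


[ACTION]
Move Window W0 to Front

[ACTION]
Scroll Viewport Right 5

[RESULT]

          ┃ID  │Level   │Score│Name        ┃          
          ┃────┼────────┼─────┼────────────┃          
          ┃1000│Critical│59.5 │Alice Taylor┃          
          ┃1001│Low     │49.1 │Carol Davis ┃          
          ┃1002│Medium  │58.1 │Eve Smith   ┃          
          ┃1003│Medium  │15.7 │Hank Smith  ┃          
          ┗━━━━━━━━━━━━━━━━━━━━━━━━━━━━━━━━┛          
                                                      
                                                      
                                                      
                                                      
                                                      
                                                      
                                                      
     ┏━━━━━━━━━━━━━━━━━━━━━━━━━━━━━━━━━━━━━┓          
     ┃ MusicSequencer                      ┃          
     ┠─────────────────────────────────────┨          
     ┃      ▼12345678                      ┃          
     ┃  Kick····██···                      ┃          
     ┃ HiHat·······█·                      ┃          
     ┃  Bass··█···█·█                      ┃          
     ┃ Snare·█·····█·                      ┃          
     ┃  Clap··█····█·                      ┃          


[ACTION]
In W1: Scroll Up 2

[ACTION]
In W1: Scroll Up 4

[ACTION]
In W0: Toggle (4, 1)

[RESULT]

          ┃ID  │Level   │Score│Name        ┃          
          ┃────┼────────┼─────┼────────────┃          
          ┃1000│Critical│59.5 │Alice Taylor┃          
          ┃1001│Low     │49.1 │Carol Davis ┃          
          ┃1002│Medium  │58.1 │Eve Smith   ┃          
          ┃1003│Medium  │15.7 │Hank Smith  ┃          
          ┗━━━━━━━━━━━━━━━━━━━━━━━━━━━━━━━━┛          
                                                      
                                                      
                                                      
                                                      
                                                      
                                                      
                                                      
     ┏━━━━━━━━━━━━━━━━━━━━━━━━━━━━━━━━━━━━━┓          
     ┃ MusicSequencer                      ┃          
     ┠─────────────────────────────────────┨          
     ┃      ▼12345678                      ┃          
     ┃  Kick····██···                      ┃          
     ┃ HiHat·······█·                      ┃          
     ┃  Bass··█···█·█                      ┃          
     ┃ Snare·█·····█·                      ┃          
     ┃  Clap·██····█·                      ┃          


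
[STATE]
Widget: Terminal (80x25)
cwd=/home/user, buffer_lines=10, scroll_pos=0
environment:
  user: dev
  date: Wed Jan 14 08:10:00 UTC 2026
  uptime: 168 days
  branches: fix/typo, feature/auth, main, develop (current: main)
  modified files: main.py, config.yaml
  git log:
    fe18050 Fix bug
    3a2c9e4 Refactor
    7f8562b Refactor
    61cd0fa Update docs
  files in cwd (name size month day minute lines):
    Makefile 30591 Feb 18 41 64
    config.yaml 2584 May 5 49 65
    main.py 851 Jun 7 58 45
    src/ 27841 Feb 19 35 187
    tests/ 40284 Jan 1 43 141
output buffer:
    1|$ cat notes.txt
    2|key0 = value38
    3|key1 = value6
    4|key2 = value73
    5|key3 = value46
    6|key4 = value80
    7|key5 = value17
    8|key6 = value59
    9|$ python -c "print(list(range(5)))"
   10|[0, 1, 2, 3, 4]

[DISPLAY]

$ cat notes.txt                                                                 
key0 = value38                                                                  
key1 = value6                                                                   
key2 = value73                                                                  
key3 = value46                                                                  
key4 = value80                                                                  
key5 = value17                                                                  
key6 = value59                                                                  
$ python -c "print(list(range(5)))"                                             
[0, 1, 2, 3, 4]                                                                 
$ █                                                                             
                                                                                
                                                                                
                                                                                
                                                                                
                                                                                
                                                                                
                                                                                
                                                                                
                                                                                
                                                                                
                                                                                
                                                                                
                                                                                
                                                                                


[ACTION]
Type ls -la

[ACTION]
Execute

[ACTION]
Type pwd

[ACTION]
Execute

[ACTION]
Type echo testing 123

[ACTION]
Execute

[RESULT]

$ cat notes.txt                                                                 
key0 = value38                                                                  
key1 = value6                                                                   
key2 = value73                                                                  
key3 = value46                                                                  
key4 = value80                                                                  
key5 = value17                                                                  
key6 = value59                                                                  
$ python -c "print(list(range(5)))"                                             
[0, 1, 2, 3, 4]                                                                 
$ ls -la                                                                        
-rw-r--r--  1 dev group    30591 Feb 18 10:41 Makefile                          
-rw-r--r--  1 dev group     2584 May  5 10:49 config.yaml                       
-rw-r--r--  1 dev group      851 Jun  7 10:58 main.py                           
drwxr-xr-x  1 dev group    27841 Feb 19 10:35 src/                              
drwxr-xr-x  1 dev group    40284 Jan  1 10:43 tests/                            
$ pwd                                                                           
/home/user                                                                      
$ echo testing 123                                                              
testing 123                                                                     
$ █                                                                             
                                                                                
                                                                                
                                                                                
                                                                                


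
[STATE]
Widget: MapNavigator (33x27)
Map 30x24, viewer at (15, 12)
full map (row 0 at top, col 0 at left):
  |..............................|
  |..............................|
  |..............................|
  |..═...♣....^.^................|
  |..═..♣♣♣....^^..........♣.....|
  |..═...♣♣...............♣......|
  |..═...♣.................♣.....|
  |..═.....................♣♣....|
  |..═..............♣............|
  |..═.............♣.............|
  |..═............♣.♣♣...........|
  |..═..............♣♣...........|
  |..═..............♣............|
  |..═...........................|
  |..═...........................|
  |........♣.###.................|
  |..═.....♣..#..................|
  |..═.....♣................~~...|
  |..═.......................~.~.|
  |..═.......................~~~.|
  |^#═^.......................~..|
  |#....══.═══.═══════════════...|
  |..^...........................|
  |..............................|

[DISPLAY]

                                 
 ..............................  
 ..............................  
 ..............................  
 ..═...♣....^.^................  
 ..═..♣♣♣....^^..........♣.....  
 ..═...♣♣...............♣......  
 ..═...♣.................♣.....  
 ..═.....................♣♣....  
 ..═..............♣............  
 ..═.............♣.............  
 ..═............♣.♣♣...........  
 ..═..............♣♣...........  
 ..═............@.♣............  
 ..═...........................  
 ..═...........................  
 ........♣.###.................  
 ..═.....♣..#..................  
 ..═.....♣................~~...  
 ..═.......................~.~.  
 ..═.......................~~~.  
 ^#═^.......................~..  
 #....══.═══.═══════════════...  
 ..^...........................  
 ..............................  
                                 
                                 


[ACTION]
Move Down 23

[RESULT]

 ..═............♣.♣♣...........  
 ..═..............♣♣...........  
 ..═..............♣............  
 ..═...........................  
 ..═...........................  
 ........♣.###.................  
 ..═.....♣..#..................  
 ..═.....♣................~~...  
 ..═.......................~.~.  
 ..═.......................~~~.  
 ^#═^.......................~..  
 #....══.═══.═══════════════...  
 ..^...........................  
 ...............@..............  
                                 
                                 
                                 
                                 
                                 
                                 
                                 
                                 
                                 
                                 
                                 
                                 
                                 


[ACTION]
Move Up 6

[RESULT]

 ..═..♣♣♣....^^..........♣.....  
 ..═...♣♣...............♣......  
 ..═...♣.................♣.....  
 ..═.....................♣♣....  
 ..═..............♣............  
 ..═.............♣.............  
 ..═............♣.♣♣...........  
 ..═..............♣♣...........  
 ..═..............♣............  
 ..═...........................  
 ..═...........................  
 ........♣.###.................  
 ..═.....♣..#..................  
 ..═.....♣......@.........~~...  
 ..═.......................~.~.  
 ..═.......................~~~.  
 ^#═^.......................~..  
 #....══.═══.═══════════════...  
 ..^...........................  
 ..............................  
                                 
                                 
                                 
                                 
                                 
                                 
                                 


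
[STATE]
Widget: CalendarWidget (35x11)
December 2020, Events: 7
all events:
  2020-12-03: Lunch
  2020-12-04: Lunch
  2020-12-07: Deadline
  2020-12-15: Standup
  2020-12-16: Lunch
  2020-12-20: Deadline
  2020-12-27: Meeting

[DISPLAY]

           December 2020           
Mo Tu We Th Fr Sa Su               
    1  2  3*  4*  5  6             
 7*  8  9 10 11 12 13              
14 15* 16* 17 18 19 20*            
21 22 23 24 25 26 27*              
28 29 30 31                        
                                   
                                   
                                   
                                   


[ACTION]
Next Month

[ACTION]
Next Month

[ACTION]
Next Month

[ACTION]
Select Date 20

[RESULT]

             March 2021            
Mo Tu We Th Fr Sa Su               
 1  2  3  4  5  6  7               
 8  9 10 11 12 13 14               
15 16 17 18 19 [20] 21             
22 23 24 25 26 27 28               
29 30 31                           
                                   
                                   
                                   
                                   


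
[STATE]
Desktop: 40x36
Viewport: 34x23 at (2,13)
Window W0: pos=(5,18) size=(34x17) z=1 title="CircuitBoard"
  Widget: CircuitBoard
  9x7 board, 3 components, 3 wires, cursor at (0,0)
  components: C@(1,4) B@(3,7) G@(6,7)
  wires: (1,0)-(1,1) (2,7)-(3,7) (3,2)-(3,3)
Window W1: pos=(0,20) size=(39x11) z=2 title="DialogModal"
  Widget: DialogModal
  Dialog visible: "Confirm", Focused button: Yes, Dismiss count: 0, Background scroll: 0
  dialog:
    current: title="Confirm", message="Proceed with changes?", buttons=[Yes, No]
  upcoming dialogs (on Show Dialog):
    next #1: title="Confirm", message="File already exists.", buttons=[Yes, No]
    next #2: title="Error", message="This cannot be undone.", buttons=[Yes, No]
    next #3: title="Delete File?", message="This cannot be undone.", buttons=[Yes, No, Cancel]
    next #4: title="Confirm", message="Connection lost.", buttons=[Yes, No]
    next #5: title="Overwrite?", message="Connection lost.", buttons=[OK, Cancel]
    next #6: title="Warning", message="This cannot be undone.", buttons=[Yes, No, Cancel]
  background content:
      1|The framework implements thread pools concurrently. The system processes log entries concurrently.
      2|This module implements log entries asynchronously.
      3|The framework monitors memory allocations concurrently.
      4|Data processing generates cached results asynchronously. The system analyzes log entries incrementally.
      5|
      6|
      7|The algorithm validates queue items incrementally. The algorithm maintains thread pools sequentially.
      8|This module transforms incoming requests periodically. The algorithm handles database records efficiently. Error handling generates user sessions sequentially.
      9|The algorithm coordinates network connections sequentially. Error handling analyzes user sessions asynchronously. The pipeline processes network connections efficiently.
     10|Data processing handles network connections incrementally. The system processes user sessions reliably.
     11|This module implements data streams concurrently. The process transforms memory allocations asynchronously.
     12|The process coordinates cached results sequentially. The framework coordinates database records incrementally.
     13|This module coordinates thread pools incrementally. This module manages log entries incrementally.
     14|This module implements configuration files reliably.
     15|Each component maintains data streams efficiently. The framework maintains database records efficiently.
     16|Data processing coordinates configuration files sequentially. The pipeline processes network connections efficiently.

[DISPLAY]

                                  
                                  
                                  
                                  
                                  
   ┏━━━━━━━━━━━━━━━━━━━━━━━━━━━━━━
   ┃ CircuitBoard                 
━━━━━━━━━━━━━━━━━━━━━━━━━━━━━━━━━━
DialogModal                       
──────────────────────────────────
he framework implements thread poo
his m┌───────────────────────┐ies 
he fr│        Confirm        │lloc
ata p│ Proceed with changes? │d re
     │       [Yes]  No       │    
     └───────────────────────┘    
he algorithm validates queue items
━━━━━━━━━━━━━━━━━━━━━━━━━━━━━━━━━━
   ┃                              
   ┃5                             
   ┃                              
   ┗━━━━━━━━━━━━━━━━━━━━━━━━━━━━━━
                                  


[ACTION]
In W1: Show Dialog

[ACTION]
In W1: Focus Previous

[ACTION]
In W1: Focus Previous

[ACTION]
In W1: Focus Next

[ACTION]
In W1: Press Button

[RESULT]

                                  
                                  
                                  
                                  
                                  
   ┏━━━━━━━━━━━━━━━━━━━━━━━━━━━━━━
   ┃ CircuitBoard                 
━━━━━━━━━━━━━━━━━━━━━━━━━━━━━━━━━━
DialogModal                       
──────────────────────────────────
he framework implements thread poo
his module implements log entries 
he framework monitors memory alloc
ata processing generates cached re
                                  
                                  
he algorithm validates queue items
━━━━━━━━━━━━━━━━━━━━━━━━━━━━━━━━━━
   ┃                              
   ┃5                             
   ┃                              
   ┗━━━━━━━━━━━━━━━━━━━━━━━━━━━━━━
                                  
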